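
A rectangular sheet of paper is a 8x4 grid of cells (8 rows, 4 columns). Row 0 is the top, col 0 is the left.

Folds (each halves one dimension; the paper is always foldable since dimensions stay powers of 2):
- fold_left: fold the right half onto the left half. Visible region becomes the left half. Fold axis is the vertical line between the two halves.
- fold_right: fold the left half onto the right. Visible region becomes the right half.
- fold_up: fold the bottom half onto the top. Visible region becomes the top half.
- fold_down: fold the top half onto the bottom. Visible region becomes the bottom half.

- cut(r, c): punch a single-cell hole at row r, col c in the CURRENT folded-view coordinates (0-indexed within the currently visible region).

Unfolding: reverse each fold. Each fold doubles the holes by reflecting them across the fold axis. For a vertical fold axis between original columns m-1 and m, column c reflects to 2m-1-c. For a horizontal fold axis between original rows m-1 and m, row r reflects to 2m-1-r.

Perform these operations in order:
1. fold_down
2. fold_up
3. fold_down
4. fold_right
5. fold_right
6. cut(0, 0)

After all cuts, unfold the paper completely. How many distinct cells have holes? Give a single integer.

Op 1 fold_down: fold axis h@4; visible region now rows[4,8) x cols[0,4) = 4x4
Op 2 fold_up: fold axis h@6; visible region now rows[4,6) x cols[0,4) = 2x4
Op 3 fold_down: fold axis h@5; visible region now rows[5,6) x cols[0,4) = 1x4
Op 4 fold_right: fold axis v@2; visible region now rows[5,6) x cols[2,4) = 1x2
Op 5 fold_right: fold axis v@3; visible region now rows[5,6) x cols[3,4) = 1x1
Op 6 cut(0, 0): punch at orig (5,3); cuts so far [(5, 3)]; region rows[5,6) x cols[3,4) = 1x1
Unfold 1 (reflect across v@3): 2 holes -> [(5, 2), (5, 3)]
Unfold 2 (reflect across v@2): 4 holes -> [(5, 0), (5, 1), (5, 2), (5, 3)]
Unfold 3 (reflect across h@5): 8 holes -> [(4, 0), (4, 1), (4, 2), (4, 3), (5, 0), (5, 1), (5, 2), (5, 3)]
Unfold 4 (reflect across h@6): 16 holes -> [(4, 0), (4, 1), (4, 2), (4, 3), (5, 0), (5, 1), (5, 2), (5, 3), (6, 0), (6, 1), (6, 2), (6, 3), (7, 0), (7, 1), (7, 2), (7, 3)]
Unfold 5 (reflect across h@4): 32 holes -> [(0, 0), (0, 1), (0, 2), (0, 3), (1, 0), (1, 1), (1, 2), (1, 3), (2, 0), (2, 1), (2, 2), (2, 3), (3, 0), (3, 1), (3, 2), (3, 3), (4, 0), (4, 1), (4, 2), (4, 3), (5, 0), (5, 1), (5, 2), (5, 3), (6, 0), (6, 1), (6, 2), (6, 3), (7, 0), (7, 1), (7, 2), (7, 3)]

Answer: 32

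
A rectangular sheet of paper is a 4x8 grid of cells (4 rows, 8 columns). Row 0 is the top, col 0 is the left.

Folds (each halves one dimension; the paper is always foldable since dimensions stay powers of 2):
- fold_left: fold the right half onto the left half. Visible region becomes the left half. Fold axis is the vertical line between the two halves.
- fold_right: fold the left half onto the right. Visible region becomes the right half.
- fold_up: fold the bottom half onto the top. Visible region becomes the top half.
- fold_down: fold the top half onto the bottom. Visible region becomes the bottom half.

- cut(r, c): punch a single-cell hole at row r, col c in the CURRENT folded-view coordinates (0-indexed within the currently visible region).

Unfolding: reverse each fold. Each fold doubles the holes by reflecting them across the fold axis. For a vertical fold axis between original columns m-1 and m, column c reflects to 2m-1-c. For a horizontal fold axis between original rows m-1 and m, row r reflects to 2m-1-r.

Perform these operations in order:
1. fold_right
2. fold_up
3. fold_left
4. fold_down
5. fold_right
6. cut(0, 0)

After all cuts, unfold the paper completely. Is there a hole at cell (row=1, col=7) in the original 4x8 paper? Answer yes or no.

Answer: yes

Derivation:
Op 1 fold_right: fold axis v@4; visible region now rows[0,4) x cols[4,8) = 4x4
Op 2 fold_up: fold axis h@2; visible region now rows[0,2) x cols[4,8) = 2x4
Op 3 fold_left: fold axis v@6; visible region now rows[0,2) x cols[4,6) = 2x2
Op 4 fold_down: fold axis h@1; visible region now rows[1,2) x cols[4,6) = 1x2
Op 5 fold_right: fold axis v@5; visible region now rows[1,2) x cols[5,6) = 1x1
Op 6 cut(0, 0): punch at orig (1,5); cuts so far [(1, 5)]; region rows[1,2) x cols[5,6) = 1x1
Unfold 1 (reflect across v@5): 2 holes -> [(1, 4), (1, 5)]
Unfold 2 (reflect across h@1): 4 holes -> [(0, 4), (0, 5), (1, 4), (1, 5)]
Unfold 3 (reflect across v@6): 8 holes -> [(0, 4), (0, 5), (0, 6), (0, 7), (1, 4), (1, 5), (1, 6), (1, 7)]
Unfold 4 (reflect across h@2): 16 holes -> [(0, 4), (0, 5), (0, 6), (0, 7), (1, 4), (1, 5), (1, 6), (1, 7), (2, 4), (2, 5), (2, 6), (2, 7), (3, 4), (3, 5), (3, 6), (3, 7)]
Unfold 5 (reflect across v@4): 32 holes -> [(0, 0), (0, 1), (0, 2), (0, 3), (0, 4), (0, 5), (0, 6), (0, 7), (1, 0), (1, 1), (1, 2), (1, 3), (1, 4), (1, 5), (1, 6), (1, 7), (2, 0), (2, 1), (2, 2), (2, 3), (2, 4), (2, 5), (2, 6), (2, 7), (3, 0), (3, 1), (3, 2), (3, 3), (3, 4), (3, 5), (3, 6), (3, 7)]
Holes: [(0, 0), (0, 1), (0, 2), (0, 3), (0, 4), (0, 5), (0, 6), (0, 7), (1, 0), (1, 1), (1, 2), (1, 3), (1, 4), (1, 5), (1, 6), (1, 7), (2, 0), (2, 1), (2, 2), (2, 3), (2, 4), (2, 5), (2, 6), (2, 7), (3, 0), (3, 1), (3, 2), (3, 3), (3, 4), (3, 5), (3, 6), (3, 7)]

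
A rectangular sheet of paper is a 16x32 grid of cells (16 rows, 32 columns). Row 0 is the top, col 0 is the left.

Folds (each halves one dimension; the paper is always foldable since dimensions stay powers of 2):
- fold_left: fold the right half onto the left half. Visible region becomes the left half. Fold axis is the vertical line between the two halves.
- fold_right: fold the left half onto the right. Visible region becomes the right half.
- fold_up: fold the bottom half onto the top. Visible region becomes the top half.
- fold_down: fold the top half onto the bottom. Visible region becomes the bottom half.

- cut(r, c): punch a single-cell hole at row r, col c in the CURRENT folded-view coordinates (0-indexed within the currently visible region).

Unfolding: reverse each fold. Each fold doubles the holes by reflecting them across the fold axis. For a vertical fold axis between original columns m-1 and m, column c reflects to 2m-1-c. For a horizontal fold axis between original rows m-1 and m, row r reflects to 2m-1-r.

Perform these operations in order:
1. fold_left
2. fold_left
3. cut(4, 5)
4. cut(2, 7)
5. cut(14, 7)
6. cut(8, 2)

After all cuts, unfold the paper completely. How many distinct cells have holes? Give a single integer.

Answer: 16

Derivation:
Op 1 fold_left: fold axis v@16; visible region now rows[0,16) x cols[0,16) = 16x16
Op 2 fold_left: fold axis v@8; visible region now rows[0,16) x cols[0,8) = 16x8
Op 3 cut(4, 5): punch at orig (4,5); cuts so far [(4, 5)]; region rows[0,16) x cols[0,8) = 16x8
Op 4 cut(2, 7): punch at orig (2,7); cuts so far [(2, 7), (4, 5)]; region rows[0,16) x cols[0,8) = 16x8
Op 5 cut(14, 7): punch at orig (14,7); cuts so far [(2, 7), (4, 5), (14, 7)]; region rows[0,16) x cols[0,8) = 16x8
Op 6 cut(8, 2): punch at orig (8,2); cuts so far [(2, 7), (4, 5), (8, 2), (14, 7)]; region rows[0,16) x cols[0,8) = 16x8
Unfold 1 (reflect across v@8): 8 holes -> [(2, 7), (2, 8), (4, 5), (4, 10), (8, 2), (8, 13), (14, 7), (14, 8)]
Unfold 2 (reflect across v@16): 16 holes -> [(2, 7), (2, 8), (2, 23), (2, 24), (4, 5), (4, 10), (4, 21), (4, 26), (8, 2), (8, 13), (8, 18), (8, 29), (14, 7), (14, 8), (14, 23), (14, 24)]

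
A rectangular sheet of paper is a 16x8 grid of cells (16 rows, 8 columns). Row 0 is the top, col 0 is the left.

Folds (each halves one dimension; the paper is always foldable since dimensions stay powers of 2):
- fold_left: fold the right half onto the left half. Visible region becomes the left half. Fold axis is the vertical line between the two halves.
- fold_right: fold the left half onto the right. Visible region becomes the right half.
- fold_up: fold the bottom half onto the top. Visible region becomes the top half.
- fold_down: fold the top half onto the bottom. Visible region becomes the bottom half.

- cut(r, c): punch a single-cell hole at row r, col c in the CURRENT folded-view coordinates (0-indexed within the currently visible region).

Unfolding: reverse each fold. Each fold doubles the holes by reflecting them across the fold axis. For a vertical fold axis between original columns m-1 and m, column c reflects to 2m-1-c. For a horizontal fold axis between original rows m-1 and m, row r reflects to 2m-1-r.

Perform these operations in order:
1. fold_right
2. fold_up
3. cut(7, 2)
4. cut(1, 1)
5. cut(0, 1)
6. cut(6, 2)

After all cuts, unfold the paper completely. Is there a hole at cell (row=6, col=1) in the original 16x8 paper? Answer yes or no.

Op 1 fold_right: fold axis v@4; visible region now rows[0,16) x cols[4,8) = 16x4
Op 2 fold_up: fold axis h@8; visible region now rows[0,8) x cols[4,8) = 8x4
Op 3 cut(7, 2): punch at orig (7,6); cuts so far [(7, 6)]; region rows[0,8) x cols[4,8) = 8x4
Op 4 cut(1, 1): punch at orig (1,5); cuts so far [(1, 5), (7, 6)]; region rows[0,8) x cols[4,8) = 8x4
Op 5 cut(0, 1): punch at orig (0,5); cuts so far [(0, 5), (1, 5), (7, 6)]; region rows[0,8) x cols[4,8) = 8x4
Op 6 cut(6, 2): punch at orig (6,6); cuts so far [(0, 5), (1, 5), (6, 6), (7, 6)]; region rows[0,8) x cols[4,8) = 8x4
Unfold 1 (reflect across h@8): 8 holes -> [(0, 5), (1, 5), (6, 6), (7, 6), (8, 6), (9, 6), (14, 5), (15, 5)]
Unfold 2 (reflect across v@4): 16 holes -> [(0, 2), (0, 5), (1, 2), (1, 5), (6, 1), (6, 6), (7, 1), (7, 6), (8, 1), (8, 6), (9, 1), (9, 6), (14, 2), (14, 5), (15, 2), (15, 5)]
Holes: [(0, 2), (0, 5), (1, 2), (1, 5), (6, 1), (6, 6), (7, 1), (7, 6), (8, 1), (8, 6), (9, 1), (9, 6), (14, 2), (14, 5), (15, 2), (15, 5)]

Answer: yes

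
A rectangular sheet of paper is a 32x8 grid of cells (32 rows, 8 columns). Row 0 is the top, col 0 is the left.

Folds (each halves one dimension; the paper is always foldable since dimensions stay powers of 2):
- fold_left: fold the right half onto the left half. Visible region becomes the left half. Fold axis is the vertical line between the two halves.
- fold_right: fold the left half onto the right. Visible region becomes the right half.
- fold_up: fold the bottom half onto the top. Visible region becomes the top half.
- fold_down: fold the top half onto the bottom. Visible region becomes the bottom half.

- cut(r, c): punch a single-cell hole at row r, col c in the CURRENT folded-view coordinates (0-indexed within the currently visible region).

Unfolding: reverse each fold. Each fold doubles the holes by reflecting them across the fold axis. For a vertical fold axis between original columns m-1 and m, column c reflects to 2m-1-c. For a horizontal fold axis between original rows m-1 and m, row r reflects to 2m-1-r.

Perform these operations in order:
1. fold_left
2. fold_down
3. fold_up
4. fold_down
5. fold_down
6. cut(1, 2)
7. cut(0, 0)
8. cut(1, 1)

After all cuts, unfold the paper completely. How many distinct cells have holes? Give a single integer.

Answer: 96

Derivation:
Op 1 fold_left: fold axis v@4; visible region now rows[0,32) x cols[0,4) = 32x4
Op 2 fold_down: fold axis h@16; visible region now rows[16,32) x cols[0,4) = 16x4
Op 3 fold_up: fold axis h@24; visible region now rows[16,24) x cols[0,4) = 8x4
Op 4 fold_down: fold axis h@20; visible region now rows[20,24) x cols[0,4) = 4x4
Op 5 fold_down: fold axis h@22; visible region now rows[22,24) x cols[0,4) = 2x4
Op 6 cut(1, 2): punch at orig (23,2); cuts so far [(23, 2)]; region rows[22,24) x cols[0,4) = 2x4
Op 7 cut(0, 0): punch at orig (22,0); cuts so far [(22, 0), (23, 2)]; region rows[22,24) x cols[0,4) = 2x4
Op 8 cut(1, 1): punch at orig (23,1); cuts so far [(22, 0), (23, 1), (23, 2)]; region rows[22,24) x cols[0,4) = 2x4
Unfold 1 (reflect across h@22): 6 holes -> [(20, 1), (20, 2), (21, 0), (22, 0), (23, 1), (23, 2)]
Unfold 2 (reflect across h@20): 12 holes -> [(16, 1), (16, 2), (17, 0), (18, 0), (19, 1), (19, 2), (20, 1), (20, 2), (21, 0), (22, 0), (23, 1), (23, 2)]
Unfold 3 (reflect across h@24): 24 holes -> [(16, 1), (16, 2), (17, 0), (18, 0), (19, 1), (19, 2), (20, 1), (20, 2), (21, 0), (22, 0), (23, 1), (23, 2), (24, 1), (24, 2), (25, 0), (26, 0), (27, 1), (27, 2), (28, 1), (28, 2), (29, 0), (30, 0), (31, 1), (31, 2)]
Unfold 4 (reflect across h@16): 48 holes -> [(0, 1), (0, 2), (1, 0), (2, 0), (3, 1), (3, 2), (4, 1), (4, 2), (5, 0), (6, 0), (7, 1), (7, 2), (8, 1), (8, 2), (9, 0), (10, 0), (11, 1), (11, 2), (12, 1), (12, 2), (13, 0), (14, 0), (15, 1), (15, 2), (16, 1), (16, 2), (17, 0), (18, 0), (19, 1), (19, 2), (20, 1), (20, 2), (21, 0), (22, 0), (23, 1), (23, 2), (24, 1), (24, 2), (25, 0), (26, 0), (27, 1), (27, 2), (28, 1), (28, 2), (29, 0), (30, 0), (31, 1), (31, 2)]
Unfold 5 (reflect across v@4): 96 holes -> [(0, 1), (0, 2), (0, 5), (0, 6), (1, 0), (1, 7), (2, 0), (2, 7), (3, 1), (3, 2), (3, 5), (3, 6), (4, 1), (4, 2), (4, 5), (4, 6), (5, 0), (5, 7), (6, 0), (6, 7), (7, 1), (7, 2), (7, 5), (7, 6), (8, 1), (8, 2), (8, 5), (8, 6), (9, 0), (9, 7), (10, 0), (10, 7), (11, 1), (11, 2), (11, 5), (11, 6), (12, 1), (12, 2), (12, 5), (12, 6), (13, 0), (13, 7), (14, 0), (14, 7), (15, 1), (15, 2), (15, 5), (15, 6), (16, 1), (16, 2), (16, 5), (16, 6), (17, 0), (17, 7), (18, 0), (18, 7), (19, 1), (19, 2), (19, 5), (19, 6), (20, 1), (20, 2), (20, 5), (20, 6), (21, 0), (21, 7), (22, 0), (22, 7), (23, 1), (23, 2), (23, 5), (23, 6), (24, 1), (24, 2), (24, 5), (24, 6), (25, 0), (25, 7), (26, 0), (26, 7), (27, 1), (27, 2), (27, 5), (27, 6), (28, 1), (28, 2), (28, 5), (28, 6), (29, 0), (29, 7), (30, 0), (30, 7), (31, 1), (31, 2), (31, 5), (31, 6)]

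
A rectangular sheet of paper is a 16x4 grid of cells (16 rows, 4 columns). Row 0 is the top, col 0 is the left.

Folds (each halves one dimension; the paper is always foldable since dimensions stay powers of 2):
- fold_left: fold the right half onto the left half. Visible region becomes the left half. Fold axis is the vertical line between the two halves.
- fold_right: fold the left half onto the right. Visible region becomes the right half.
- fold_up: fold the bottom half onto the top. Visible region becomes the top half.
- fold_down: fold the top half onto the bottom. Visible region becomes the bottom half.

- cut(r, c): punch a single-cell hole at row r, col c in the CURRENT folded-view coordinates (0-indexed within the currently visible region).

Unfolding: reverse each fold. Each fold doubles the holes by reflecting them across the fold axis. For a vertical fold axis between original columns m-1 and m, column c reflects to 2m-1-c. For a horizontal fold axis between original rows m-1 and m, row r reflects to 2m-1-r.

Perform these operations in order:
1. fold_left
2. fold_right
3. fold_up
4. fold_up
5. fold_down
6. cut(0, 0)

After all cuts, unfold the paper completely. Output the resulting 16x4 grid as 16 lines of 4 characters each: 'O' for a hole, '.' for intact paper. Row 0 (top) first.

Op 1 fold_left: fold axis v@2; visible region now rows[0,16) x cols[0,2) = 16x2
Op 2 fold_right: fold axis v@1; visible region now rows[0,16) x cols[1,2) = 16x1
Op 3 fold_up: fold axis h@8; visible region now rows[0,8) x cols[1,2) = 8x1
Op 4 fold_up: fold axis h@4; visible region now rows[0,4) x cols[1,2) = 4x1
Op 5 fold_down: fold axis h@2; visible region now rows[2,4) x cols[1,2) = 2x1
Op 6 cut(0, 0): punch at orig (2,1); cuts so far [(2, 1)]; region rows[2,4) x cols[1,2) = 2x1
Unfold 1 (reflect across h@2): 2 holes -> [(1, 1), (2, 1)]
Unfold 2 (reflect across h@4): 4 holes -> [(1, 1), (2, 1), (5, 1), (6, 1)]
Unfold 3 (reflect across h@8): 8 holes -> [(1, 1), (2, 1), (5, 1), (6, 1), (9, 1), (10, 1), (13, 1), (14, 1)]
Unfold 4 (reflect across v@1): 16 holes -> [(1, 0), (1, 1), (2, 0), (2, 1), (5, 0), (5, 1), (6, 0), (6, 1), (9, 0), (9, 1), (10, 0), (10, 1), (13, 0), (13, 1), (14, 0), (14, 1)]
Unfold 5 (reflect across v@2): 32 holes -> [(1, 0), (1, 1), (1, 2), (1, 3), (2, 0), (2, 1), (2, 2), (2, 3), (5, 0), (5, 1), (5, 2), (5, 3), (6, 0), (6, 1), (6, 2), (6, 3), (9, 0), (9, 1), (9, 2), (9, 3), (10, 0), (10, 1), (10, 2), (10, 3), (13, 0), (13, 1), (13, 2), (13, 3), (14, 0), (14, 1), (14, 2), (14, 3)]

Answer: ....
OOOO
OOOO
....
....
OOOO
OOOO
....
....
OOOO
OOOO
....
....
OOOO
OOOO
....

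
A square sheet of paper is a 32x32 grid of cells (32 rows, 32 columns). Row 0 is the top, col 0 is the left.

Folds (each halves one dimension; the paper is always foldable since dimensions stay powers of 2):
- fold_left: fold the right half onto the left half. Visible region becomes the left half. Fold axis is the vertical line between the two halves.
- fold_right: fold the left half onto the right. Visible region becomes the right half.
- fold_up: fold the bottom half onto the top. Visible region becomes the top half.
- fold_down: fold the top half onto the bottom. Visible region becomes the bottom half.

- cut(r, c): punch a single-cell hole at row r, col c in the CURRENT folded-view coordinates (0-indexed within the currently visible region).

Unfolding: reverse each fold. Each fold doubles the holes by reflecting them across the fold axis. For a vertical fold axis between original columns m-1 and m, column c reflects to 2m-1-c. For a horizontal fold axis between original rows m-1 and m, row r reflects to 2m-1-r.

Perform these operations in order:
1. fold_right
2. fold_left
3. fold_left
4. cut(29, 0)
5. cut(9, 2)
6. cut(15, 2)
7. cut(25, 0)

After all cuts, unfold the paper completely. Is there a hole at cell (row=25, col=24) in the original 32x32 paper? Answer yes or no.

Op 1 fold_right: fold axis v@16; visible region now rows[0,32) x cols[16,32) = 32x16
Op 2 fold_left: fold axis v@24; visible region now rows[0,32) x cols[16,24) = 32x8
Op 3 fold_left: fold axis v@20; visible region now rows[0,32) x cols[16,20) = 32x4
Op 4 cut(29, 0): punch at orig (29,16); cuts so far [(29, 16)]; region rows[0,32) x cols[16,20) = 32x4
Op 5 cut(9, 2): punch at orig (9,18); cuts so far [(9, 18), (29, 16)]; region rows[0,32) x cols[16,20) = 32x4
Op 6 cut(15, 2): punch at orig (15,18); cuts so far [(9, 18), (15, 18), (29, 16)]; region rows[0,32) x cols[16,20) = 32x4
Op 7 cut(25, 0): punch at orig (25,16); cuts so far [(9, 18), (15, 18), (25, 16), (29, 16)]; region rows[0,32) x cols[16,20) = 32x4
Unfold 1 (reflect across v@20): 8 holes -> [(9, 18), (9, 21), (15, 18), (15, 21), (25, 16), (25, 23), (29, 16), (29, 23)]
Unfold 2 (reflect across v@24): 16 holes -> [(9, 18), (9, 21), (9, 26), (9, 29), (15, 18), (15, 21), (15, 26), (15, 29), (25, 16), (25, 23), (25, 24), (25, 31), (29, 16), (29, 23), (29, 24), (29, 31)]
Unfold 3 (reflect across v@16): 32 holes -> [(9, 2), (9, 5), (9, 10), (9, 13), (9, 18), (9, 21), (9, 26), (9, 29), (15, 2), (15, 5), (15, 10), (15, 13), (15, 18), (15, 21), (15, 26), (15, 29), (25, 0), (25, 7), (25, 8), (25, 15), (25, 16), (25, 23), (25, 24), (25, 31), (29, 0), (29, 7), (29, 8), (29, 15), (29, 16), (29, 23), (29, 24), (29, 31)]
Holes: [(9, 2), (9, 5), (9, 10), (9, 13), (9, 18), (9, 21), (9, 26), (9, 29), (15, 2), (15, 5), (15, 10), (15, 13), (15, 18), (15, 21), (15, 26), (15, 29), (25, 0), (25, 7), (25, 8), (25, 15), (25, 16), (25, 23), (25, 24), (25, 31), (29, 0), (29, 7), (29, 8), (29, 15), (29, 16), (29, 23), (29, 24), (29, 31)]

Answer: yes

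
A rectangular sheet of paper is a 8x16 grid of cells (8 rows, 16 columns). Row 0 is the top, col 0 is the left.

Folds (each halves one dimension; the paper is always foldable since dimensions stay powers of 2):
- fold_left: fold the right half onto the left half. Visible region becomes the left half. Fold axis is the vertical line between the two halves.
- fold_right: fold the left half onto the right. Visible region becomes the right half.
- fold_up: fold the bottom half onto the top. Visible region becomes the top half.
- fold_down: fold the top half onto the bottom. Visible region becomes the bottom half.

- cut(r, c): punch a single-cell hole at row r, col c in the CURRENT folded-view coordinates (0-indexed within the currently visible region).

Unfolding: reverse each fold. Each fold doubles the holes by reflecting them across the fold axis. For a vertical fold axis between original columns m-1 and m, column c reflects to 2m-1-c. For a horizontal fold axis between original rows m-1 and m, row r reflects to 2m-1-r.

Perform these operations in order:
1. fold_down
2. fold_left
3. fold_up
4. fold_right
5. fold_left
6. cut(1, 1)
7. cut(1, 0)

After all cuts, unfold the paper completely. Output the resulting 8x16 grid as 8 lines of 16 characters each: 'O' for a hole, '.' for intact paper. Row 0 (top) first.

Op 1 fold_down: fold axis h@4; visible region now rows[4,8) x cols[0,16) = 4x16
Op 2 fold_left: fold axis v@8; visible region now rows[4,8) x cols[0,8) = 4x8
Op 3 fold_up: fold axis h@6; visible region now rows[4,6) x cols[0,8) = 2x8
Op 4 fold_right: fold axis v@4; visible region now rows[4,6) x cols[4,8) = 2x4
Op 5 fold_left: fold axis v@6; visible region now rows[4,6) x cols[4,6) = 2x2
Op 6 cut(1, 1): punch at orig (5,5); cuts so far [(5, 5)]; region rows[4,6) x cols[4,6) = 2x2
Op 7 cut(1, 0): punch at orig (5,4); cuts so far [(5, 4), (5, 5)]; region rows[4,6) x cols[4,6) = 2x2
Unfold 1 (reflect across v@6): 4 holes -> [(5, 4), (5, 5), (5, 6), (5, 7)]
Unfold 2 (reflect across v@4): 8 holes -> [(5, 0), (5, 1), (5, 2), (5, 3), (5, 4), (5, 5), (5, 6), (5, 7)]
Unfold 3 (reflect across h@6): 16 holes -> [(5, 0), (5, 1), (5, 2), (5, 3), (5, 4), (5, 5), (5, 6), (5, 7), (6, 0), (6, 1), (6, 2), (6, 3), (6, 4), (6, 5), (6, 6), (6, 7)]
Unfold 4 (reflect across v@8): 32 holes -> [(5, 0), (5, 1), (5, 2), (5, 3), (5, 4), (5, 5), (5, 6), (5, 7), (5, 8), (5, 9), (5, 10), (5, 11), (5, 12), (5, 13), (5, 14), (5, 15), (6, 0), (6, 1), (6, 2), (6, 3), (6, 4), (6, 5), (6, 6), (6, 7), (6, 8), (6, 9), (6, 10), (6, 11), (6, 12), (6, 13), (6, 14), (6, 15)]
Unfold 5 (reflect across h@4): 64 holes -> [(1, 0), (1, 1), (1, 2), (1, 3), (1, 4), (1, 5), (1, 6), (1, 7), (1, 8), (1, 9), (1, 10), (1, 11), (1, 12), (1, 13), (1, 14), (1, 15), (2, 0), (2, 1), (2, 2), (2, 3), (2, 4), (2, 5), (2, 6), (2, 7), (2, 8), (2, 9), (2, 10), (2, 11), (2, 12), (2, 13), (2, 14), (2, 15), (5, 0), (5, 1), (5, 2), (5, 3), (5, 4), (5, 5), (5, 6), (5, 7), (5, 8), (5, 9), (5, 10), (5, 11), (5, 12), (5, 13), (5, 14), (5, 15), (6, 0), (6, 1), (6, 2), (6, 3), (6, 4), (6, 5), (6, 6), (6, 7), (6, 8), (6, 9), (6, 10), (6, 11), (6, 12), (6, 13), (6, 14), (6, 15)]

Answer: ................
OOOOOOOOOOOOOOOO
OOOOOOOOOOOOOOOO
................
................
OOOOOOOOOOOOOOOO
OOOOOOOOOOOOOOOO
................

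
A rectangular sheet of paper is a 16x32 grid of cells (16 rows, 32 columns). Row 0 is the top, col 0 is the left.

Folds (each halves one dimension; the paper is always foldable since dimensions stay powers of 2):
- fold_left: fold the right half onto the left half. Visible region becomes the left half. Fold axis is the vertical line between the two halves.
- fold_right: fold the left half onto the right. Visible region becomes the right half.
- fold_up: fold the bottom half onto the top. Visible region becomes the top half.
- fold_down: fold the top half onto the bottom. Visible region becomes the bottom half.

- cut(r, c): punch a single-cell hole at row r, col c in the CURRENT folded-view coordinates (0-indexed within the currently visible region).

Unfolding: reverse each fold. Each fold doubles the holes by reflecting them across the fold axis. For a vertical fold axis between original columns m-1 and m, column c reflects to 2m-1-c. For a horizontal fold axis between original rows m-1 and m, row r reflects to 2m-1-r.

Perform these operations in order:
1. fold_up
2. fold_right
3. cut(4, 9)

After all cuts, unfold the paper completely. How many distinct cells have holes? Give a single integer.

Op 1 fold_up: fold axis h@8; visible region now rows[0,8) x cols[0,32) = 8x32
Op 2 fold_right: fold axis v@16; visible region now rows[0,8) x cols[16,32) = 8x16
Op 3 cut(4, 9): punch at orig (4,25); cuts so far [(4, 25)]; region rows[0,8) x cols[16,32) = 8x16
Unfold 1 (reflect across v@16): 2 holes -> [(4, 6), (4, 25)]
Unfold 2 (reflect across h@8): 4 holes -> [(4, 6), (4, 25), (11, 6), (11, 25)]

Answer: 4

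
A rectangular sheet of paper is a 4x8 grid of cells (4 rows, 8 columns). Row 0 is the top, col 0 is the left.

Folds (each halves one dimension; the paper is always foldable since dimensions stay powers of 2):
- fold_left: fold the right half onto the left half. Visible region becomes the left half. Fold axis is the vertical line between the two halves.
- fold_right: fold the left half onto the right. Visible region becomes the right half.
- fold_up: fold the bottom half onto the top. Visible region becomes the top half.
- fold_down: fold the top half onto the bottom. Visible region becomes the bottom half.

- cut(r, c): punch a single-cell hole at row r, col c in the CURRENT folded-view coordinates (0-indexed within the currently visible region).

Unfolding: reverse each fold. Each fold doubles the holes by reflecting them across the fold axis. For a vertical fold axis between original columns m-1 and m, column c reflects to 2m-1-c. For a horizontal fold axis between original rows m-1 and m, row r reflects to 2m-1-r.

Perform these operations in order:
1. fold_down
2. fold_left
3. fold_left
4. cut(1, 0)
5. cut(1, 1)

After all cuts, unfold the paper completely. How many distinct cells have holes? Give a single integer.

Answer: 16

Derivation:
Op 1 fold_down: fold axis h@2; visible region now rows[2,4) x cols[0,8) = 2x8
Op 2 fold_left: fold axis v@4; visible region now rows[2,4) x cols[0,4) = 2x4
Op 3 fold_left: fold axis v@2; visible region now rows[2,4) x cols[0,2) = 2x2
Op 4 cut(1, 0): punch at orig (3,0); cuts so far [(3, 0)]; region rows[2,4) x cols[0,2) = 2x2
Op 5 cut(1, 1): punch at orig (3,1); cuts so far [(3, 0), (3, 1)]; region rows[2,4) x cols[0,2) = 2x2
Unfold 1 (reflect across v@2): 4 holes -> [(3, 0), (3, 1), (3, 2), (3, 3)]
Unfold 2 (reflect across v@4): 8 holes -> [(3, 0), (3, 1), (3, 2), (3, 3), (3, 4), (3, 5), (3, 6), (3, 7)]
Unfold 3 (reflect across h@2): 16 holes -> [(0, 0), (0, 1), (0, 2), (0, 3), (0, 4), (0, 5), (0, 6), (0, 7), (3, 0), (3, 1), (3, 2), (3, 3), (3, 4), (3, 5), (3, 6), (3, 7)]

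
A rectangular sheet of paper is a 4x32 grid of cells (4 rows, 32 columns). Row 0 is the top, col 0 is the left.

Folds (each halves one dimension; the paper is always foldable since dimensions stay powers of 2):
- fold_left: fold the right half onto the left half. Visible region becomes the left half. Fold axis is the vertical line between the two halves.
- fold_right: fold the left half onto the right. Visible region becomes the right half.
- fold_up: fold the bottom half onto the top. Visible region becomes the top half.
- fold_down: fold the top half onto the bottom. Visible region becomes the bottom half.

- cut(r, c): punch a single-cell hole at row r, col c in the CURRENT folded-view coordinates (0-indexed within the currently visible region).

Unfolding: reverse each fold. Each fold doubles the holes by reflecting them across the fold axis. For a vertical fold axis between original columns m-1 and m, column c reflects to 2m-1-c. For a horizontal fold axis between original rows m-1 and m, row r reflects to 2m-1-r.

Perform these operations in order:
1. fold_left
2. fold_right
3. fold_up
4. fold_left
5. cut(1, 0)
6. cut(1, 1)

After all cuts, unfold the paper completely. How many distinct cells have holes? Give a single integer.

Op 1 fold_left: fold axis v@16; visible region now rows[0,4) x cols[0,16) = 4x16
Op 2 fold_right: fold axis v@8; visible region now rows[0,4) x cols[8,16) = 4x8
Op 3 fold_up: fold axis h@2; visible region now rows[0,2) x cols[8,16) = 2x8
Op 4 fold_left: fold axis v@12; visible region now rows[0,2) x cols[8,12) = 2x4
Op 5 cut(1, 0): punch at orig (1,8); cuts so far [(1, 8)]; region rows[0,2) x cols[8,12) = 2x4
Op 6 cut(1, 1): punch at orig (1,9); cuts so far [(1, 8), (1, 9)]; region rows[0,2) x cols[8,12) = 2x4
Unfold 1 (reflect across v@12): 4 holes -> [(1, 8), (1, 9), (1, 14), (1, 15)]
Unfold 2 (reflect across h@2): 8 holes -> [(1, 8), (1, 9), (1, 14), (1, 15), (2, 8), (2, 9), (2, 14), (2, 15)]
Unfold 3 (reflect across v@8): 16 holes -> [(1, 0), (1, 1), (1, 6), (1, 7), (1, 8), (1, 9), (1, 14), (1, 15), (2, 0), (2, 1), (2, 6), (2, 7), (2, 8), (2, 9), (2, 14), (2, 15)]
Unfold 4 (reflect across v@16): 32 holes -> [(1, 0), (1, 1), (1, 6), (1, 7), (1, 8), (1, 9), (1, 14), (1, 15), (1, 16), (1, 17), (1, 22), (1, 23), (1, 24), (1, 25), (1, 30), (1, 31), (2, 0), (2, 1), (2, 6), (2, 7), (2, 8), (2, 9), (2, 14), (2, 15), (2, 16), (2, 17), (2, 22), (2, 23), (2, 24), (2, 25), (2, 30), (2, 31)]

Answer: 32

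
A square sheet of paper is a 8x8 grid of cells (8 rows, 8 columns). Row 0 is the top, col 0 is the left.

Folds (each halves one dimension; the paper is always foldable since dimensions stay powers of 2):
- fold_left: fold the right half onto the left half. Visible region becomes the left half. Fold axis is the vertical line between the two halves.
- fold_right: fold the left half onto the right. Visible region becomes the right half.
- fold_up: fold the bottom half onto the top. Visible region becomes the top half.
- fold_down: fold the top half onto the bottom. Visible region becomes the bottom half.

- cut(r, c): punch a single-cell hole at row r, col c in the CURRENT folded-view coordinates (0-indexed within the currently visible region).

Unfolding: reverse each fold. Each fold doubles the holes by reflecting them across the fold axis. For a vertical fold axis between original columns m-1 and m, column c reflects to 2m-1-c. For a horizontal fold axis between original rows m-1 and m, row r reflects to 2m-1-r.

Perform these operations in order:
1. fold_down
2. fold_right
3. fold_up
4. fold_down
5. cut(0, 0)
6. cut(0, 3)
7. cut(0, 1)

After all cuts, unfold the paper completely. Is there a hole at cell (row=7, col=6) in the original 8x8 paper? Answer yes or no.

Op 1 fold_down: fold axis h@4; visible region now rows[4,8) x cols[0,8) = 4x8
Op 2 fold_right: fold axis v@4; visible region now rows[4,8) x cols[4,8) = 4x4
Op 3 fold_up: fold axis h@6; visible region now rows[4,6) x cols[4,8) = 2x4
Op 4 fold_down: fold axis h@5; visible region now rows[5,6) x cols[4,8) = 1x4
Op 5 cut(0, 0): punch at orig (5,4); cuts so far [(5, 4)]; region rows[5,6) x cols[4,8) = 1x4
Op 6 cut(0, 3): punch at orig (5,7); cuts so far [(5, 4), (5, 7)]; region rows[5,6) x cols[4,8) = 1x4
Op 7 cut(0, 1): punch at orig (5,5); cuts so far [(5, 4), (5, 5), (5, 7)]; region rows[5,6) x cols[4,8) = 1x4
Unfold 1 (reflect across h@5): 6 holes -> [(4, 4), (4, 5), (4, 7), (5, 4), (5, 5), (5, 7)]
Unfold 2 (reflect across h@6): 12 holes -> [(4, 4), (4, 5), (4, 7), (5, 4), (5, 5), (5, 7), (6, 4), (6, 5), (6, 7), (7, 4), (7, 5), (7, 7)]
Unfold 3 (reflect across v@4): 24 holes -> [(4, 0), (4, 2), (4, 3), (4, 4), (4, 5), (4, 7), (5, 0), (5, 2), (5, 3), (5, 4), (5, 5), (5, 7), (6, 0), (6, 2), (6, 3), (6, 4), (6, 5), (6, 7), (7, 0), (7, 2), (7, 3), (7, 4), (7, 5), (7, 7)]
Unfold 4 (reflect across h@4): 48 holes -> [(0, 0), (0, 2), (0, 3), (0, 4), (0, 5), (0, 7), (1, 0), (1, 2), (1, 3), (1, 4), (1, 5), (1, 7), (2, 0), (2, 2), (2, 3), (2, 4), (2, 5), (2, 7), (3, 0), (3, 2), (3, 3), (3, 4), (3, 5), (3, 7), (4, 0), (4, 2), (4, 3), (4, 4), (4, 5), (4, 7), (5, 0), (5, 2), (5, 3), (5, 4), (5, 5), (5, 7), (6, 0), (6, 2), (6, 3), (6, 4), (6, 5), (6, 7), (7, 0), (7, 2), (7, 3), (7, 4), (7, 5), (7, 7)]
Holes: [(0, 0), (0, 2), (0, 3), (0, 4), (0, 5), (0, 7), (1, 0), (1, 2), (1, 3), (1, 4), (1, 5), (1, 7), (2, 0), (2, 2), (2, 3), (2, 4), (2, 5), (2, 7), (3, 0), (3, 2), (3, 3), (3, 4), (3, 5), (3, 7), (4, 0), (4, 2), (4, 3), (4, 4), (4, 5), (4, 7), (5, 0), (5, 2), (5, 3), (5, 4), (5, 5), (5, 7), (6, 0), (6, 2), (6, 3), (6, 4), (6, 5), (6, 7), (7, 0), (7, 2), (7, 3), (7, 4), (7, 5), (7, 7)]

Answer: no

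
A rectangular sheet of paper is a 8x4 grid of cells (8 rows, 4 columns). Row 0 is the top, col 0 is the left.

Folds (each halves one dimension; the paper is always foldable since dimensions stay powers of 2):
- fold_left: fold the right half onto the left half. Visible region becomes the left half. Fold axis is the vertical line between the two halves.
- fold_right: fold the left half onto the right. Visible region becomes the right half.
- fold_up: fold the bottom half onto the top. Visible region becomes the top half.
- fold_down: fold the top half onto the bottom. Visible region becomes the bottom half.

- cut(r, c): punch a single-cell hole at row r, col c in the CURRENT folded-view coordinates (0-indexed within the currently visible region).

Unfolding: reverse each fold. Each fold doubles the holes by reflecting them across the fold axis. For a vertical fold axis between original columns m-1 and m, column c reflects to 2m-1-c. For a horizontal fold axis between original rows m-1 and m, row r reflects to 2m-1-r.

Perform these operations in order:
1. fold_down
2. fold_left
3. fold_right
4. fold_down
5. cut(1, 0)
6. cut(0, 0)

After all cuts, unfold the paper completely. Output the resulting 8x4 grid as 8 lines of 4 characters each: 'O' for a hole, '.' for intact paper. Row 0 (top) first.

Answer: OOOO
OOOO
OOOO
OOOO
OOOO
OOOO
OOOO
OOOO

Derivation:
Op 1 fold_down: fold axis h@4; visible region now rows[4,8) x cols[0,4) = 4x4
Op 2 fold_left: fold axis v@2; visible region now rows[4,8) x cols[0,2) = 4x2
Op 3 fold_right: fold axis v@1; visible region now rows[4,8) x cols[1,2) = 4x1
Op 4 fold_down: fold axis h@6; visible region now rows[6,8) x cols[1,2) = 2x1
Op 5 cut(1, 0): punch at orig (7,1); cuts so far [(7, 1)]; region rows[6,8) x cols[1,2) = 2x1
Op 6 cut(0, 0): punch at orig (6,1); cuts so far [(6, 1), (7, 1)]; region rows[6,8) x cols[1,2) = 2x1
Unfold 1 (reflect across h@6): 4 holes -> [(4, 1), (5, 1), (6, 1), (7, 1)]
Unfold 2 (reflect across v@1): 8 holes -> [(4, 0), (4, 1), (5, 0), (5, 1), (6, 0), (6, 1), (7, 0), (7, 1)]
Unfold 3 (reflect across v@2): 16 holes -> [(4, 0), (4, 1), (4, 2), (4, 3), (5, 0), (5, 1), (5, 2), (5, 3), (6, 0), (6, 1), (6, 2), (6, 3), (7, 0), (7, 1), (7, 2), (7, 3)]
Unfold 4 (reflect across h@4): 32 holes -> [(0, 0), (0, 1), (0, 2), (0, 3), (1, 0), (1, 1), (1, 2), (1, 3), (2, 0), (2, 1), (2, 2), (2, 3), (3, 0), (3, 1), (3, 2), (3, 3), (4, 0), (4, 1), (4, 2), (4, 3), (5, 0), (5, 1), (5, 2), (5, 3), (6, 0), (6, 1), (6, 2), (6, 3), (7, 0), (7, 1), (7, 2), (7, 3)]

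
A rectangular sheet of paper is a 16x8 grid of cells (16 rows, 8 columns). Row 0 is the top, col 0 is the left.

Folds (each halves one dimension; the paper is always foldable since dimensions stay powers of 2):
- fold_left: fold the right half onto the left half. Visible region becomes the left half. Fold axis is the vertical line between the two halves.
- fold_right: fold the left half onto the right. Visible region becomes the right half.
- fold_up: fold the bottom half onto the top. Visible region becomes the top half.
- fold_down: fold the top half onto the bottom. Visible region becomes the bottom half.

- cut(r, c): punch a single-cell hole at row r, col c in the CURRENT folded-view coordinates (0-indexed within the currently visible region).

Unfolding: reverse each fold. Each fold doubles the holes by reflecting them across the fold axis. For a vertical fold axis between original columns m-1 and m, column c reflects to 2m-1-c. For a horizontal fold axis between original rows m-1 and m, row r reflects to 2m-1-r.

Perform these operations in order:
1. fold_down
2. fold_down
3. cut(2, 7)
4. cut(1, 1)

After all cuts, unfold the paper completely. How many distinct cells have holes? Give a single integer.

Op 1 fold_down: fold axis h@8; visible region now rows[8,16) x cols[0,8) = 8x8
Op 2 fold_down: fold axis h@12; visible region now rows[12,16) x cols[0,8) = 4x8
Op 3 cut(2, 7): punch at orig (14,7); cuts so far [(14, 7)]; region rows[12,16) x cols[0,8) = 4x8
Op 4 cut(1, 1): punch at orig (13,1); cuts so far [(13, 1), (14, 7)]; region rows[12,16) x cols[0,8) = 4x8
Unfold 1 (reflect across h@12): 4 holes -> [(9, 7), (10, 1), (13, 1), (14, 7)]
Unfold 2 (reflect across h@8): 8 holes -> [(1, 7), (2, 1), (5, 1), (6, 7), (9, 7), (10, 1), (13, 1), (14, 7)]

Answer: 8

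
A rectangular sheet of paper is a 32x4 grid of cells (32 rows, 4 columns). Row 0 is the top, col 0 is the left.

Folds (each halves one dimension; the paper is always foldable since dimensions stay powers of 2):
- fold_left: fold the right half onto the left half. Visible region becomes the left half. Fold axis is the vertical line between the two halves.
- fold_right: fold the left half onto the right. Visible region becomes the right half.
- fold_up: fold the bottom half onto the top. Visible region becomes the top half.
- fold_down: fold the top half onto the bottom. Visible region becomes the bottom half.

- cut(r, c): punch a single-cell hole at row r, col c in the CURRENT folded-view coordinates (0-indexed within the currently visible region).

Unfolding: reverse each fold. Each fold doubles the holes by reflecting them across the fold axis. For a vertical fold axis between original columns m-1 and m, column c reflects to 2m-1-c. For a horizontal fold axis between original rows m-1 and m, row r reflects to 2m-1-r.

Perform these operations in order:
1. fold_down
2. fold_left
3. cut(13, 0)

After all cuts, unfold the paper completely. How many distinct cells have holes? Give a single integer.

Op 1 fold_down: fold axis h@16; visible region now rows[16,32) x cols[0,4) = 16x4
Op 2 fold_left: fold axis v@2; visible region now rows[16,32) x cols[0,2) = 16x2
Op 3 cut(13, 0): punch at orig (29,0); cuts so far [(29, 0)]; region rows[16,32) x cols[0,2) = 16x2
Unfold 1 (reflect across v@2): 2 holes -> [(29, 0), (29, 3)]
Unfold 2 (reflect across h@16): 4 holes -> [(2, 0), (2, 3), (29, 0), (29, 3)]

Answer: 4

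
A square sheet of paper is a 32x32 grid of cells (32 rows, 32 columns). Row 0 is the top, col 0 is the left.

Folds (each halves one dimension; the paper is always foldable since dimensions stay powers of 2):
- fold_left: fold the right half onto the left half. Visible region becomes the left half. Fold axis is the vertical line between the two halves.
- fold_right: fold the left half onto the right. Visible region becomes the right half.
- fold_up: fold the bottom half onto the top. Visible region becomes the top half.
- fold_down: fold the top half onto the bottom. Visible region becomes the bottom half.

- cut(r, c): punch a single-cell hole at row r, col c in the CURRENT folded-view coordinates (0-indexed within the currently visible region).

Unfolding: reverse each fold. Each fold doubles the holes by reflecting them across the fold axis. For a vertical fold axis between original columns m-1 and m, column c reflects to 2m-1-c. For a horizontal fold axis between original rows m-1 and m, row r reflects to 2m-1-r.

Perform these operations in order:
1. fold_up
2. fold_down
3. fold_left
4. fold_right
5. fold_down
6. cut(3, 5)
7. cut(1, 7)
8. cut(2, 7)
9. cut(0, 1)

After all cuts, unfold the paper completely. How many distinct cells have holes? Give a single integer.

Op 1 fold_up: fold axis h@16; visible region now rows[0,16) x cols[0,32) = 16x32
Op 2 fold_down: fold axis h@8; visible region now rows[8,16) x cols[0,32) = 8x32
Op 3 fold_left: fold axis v@16; visible region now rows[8,16) x cols[0,16) = 8x16
Op 4 fold_right: fold axis v@8; visible region now rows[8,16) x cols[8,16) = 8x8
Op 5 fold_down: fold axis h@12; visible region now rows[12,16) x cols[8,16) = 4x8
Op 6 cut(3, 5): punch at orig (15,13); cuts so far [(15, 13)]; region rows[12,16) x cols[8,16) = 4x8
Op 7 cut(1, 7): punch at orig (13,15); cuts so far [(13, 15), (15, 13)]; region rows[12,16) x cols[8,16) = 4x8
Op 8 cut(2, 7): punch at orig (14,15); cuts so far [(13, 15), (14, 15), (15, 13)]; region rows[12,16) x cols[8,16) = 4x8
Op 9 cut(0, 1): punch at orig (12,9); cuts so far [(12, 9), (13, 15), (14, 15), (15, 13)]; region rows[12,16) x cols[8,16) = 4x8
Unfold 1 (reflect across h@12): 8 holes -> [(8, 13), (9, 15), (10, 15), (11, 9), (12, 9), (13, 15), (14, 15), (15, 13)]
Unfold 2 (reflect across v@8): 16 holes -> [(8, 2), (8, 13), (9, 0), (9, 15), (10, 0), (10, 15), (11, 6), (11, 9), (12, 6), (12, 9), (13, 0), (13, 15), (14, 0), (14, 15), (15, 2), (15, 13)]
Unfold 3 (reflect across v@16): 32 holes -> [(8, 2), (8, 13), (8, 18), (8, 29), (9, 0), (9, 15), (9, 16), (9, 31), (10, 0), (10, 15), (10, 16), (10, 31), (11, 6), (11, 9), (11, 22), (11, 25), (12, 6), (12, 9), (12, 22), (12, 25), (13, 0), (13, 15), (13, 16), (13, 31), (14, 0), (14, 15), (14, 16), (14, 31), (15, 2), (15, 13), (15, 18), (15, 29)]
Unfold 4 (reflect across h@8): 64 holes -> [(0, 2), (0, 13), (0, 18), (0, 29), (1, 0), (1, 15), (1, 16), (1, 31), (2, 0), (2, 15), (2, 16), (2, 31), (3, 6), (3, 9), (3, 22), (3, 25), (4, 6), (4, 9), (4, 22), (4, 25), (5, 0), (5, 15), (5, 16), (5, 31), (6, 0), (6, 15), (6, 16), (6, 31), (7, 2), (7, 13), (7, 18), (7, 29), (8, 2), (8, 13), (8, 18), (8, 29), (9, 0), (9, 15), (9, 16), (9, 31), (10, 0), (10, 15), (10, 16), (10, 31), (11, 6), (11, 9), (11, 22), (11, 25), (12, 6), (12, 9), (12, 22), (12, 25), (13, 0), (13, 15), (13, 16), (13, 31), (14, 0), (14, 15), (14, 16), (14, 31), (15, 2), (15, 13), (15, 18), (15, 29)]
Unfold 5 (reflect across h@16): 128 holes -> [(0, 2), (0, 13), (0, 18), (0, 29), (1, 0), (1, 15), (1, 16), (1, 31), (2, 0), (2, 15), (2, 16), (2, 31), (3, 6), (3, 9), (3, 22), (3, 25), (4, 6), (4, 9), (4, 22), (4, 25), (5, 0), (5, 15), (5, 16), (5, 31), (6, 0), (6, 15), (6, 16), (6, 31), (7, 2), (7, 13), (7, 18), (7, 29), (8, 2), (8, 13), (8, 18), (8, 29), (9, 0), (9, 15), (9, 16), (9, 31), (10, 0), (10, 15), (10, 16), (10, 31), (11, 6), (11, 9), (11, 22), (11, 25), (12, 6), (12, 9), (12, 22), (12, 25), (13, 0), (13, 15), (13, 16), (13, 31), (14, 0), (14, 15), (14, 16), (14, 31), (15, 2), (15, 13), (15, 18), (15, 29), (16, 2), (16, 13), (16, 18), (16, 29), (17, 0), (17, 15), (17, 16), (17, 31), (18, 0), (18, 15), (18, 16), (18, 31), (19, 6), (19, 9), (19, 22), (19, 25), (20, 6), (20, 9), (20, 22), (20, 25), (21, 0), (21, 15), (21, 16), (21, 31), (22, 0), (22, 15), (22, 16), (22, 31), (23, 2), (23, 13), (23, 18), (23, 29), (24, 2), (24, 13), (24, 18), (24, 29), (25, 0), (25, 15), (25, 16), (25, 31), (26, 0), (26, 15), (26, 16), (26, 31), (27, 6), (27, 9), (27, 22), (27, 25), (28, 6), (28, 9), (28, 22), (28, 25), (29, 0), (29, 15), (29, 16), (29, 31), (30, 0), (30, 15), (30, 16), (30, 31), (31, 2), (31, 13), (31, 18), (31, 29)]

Answer: 128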